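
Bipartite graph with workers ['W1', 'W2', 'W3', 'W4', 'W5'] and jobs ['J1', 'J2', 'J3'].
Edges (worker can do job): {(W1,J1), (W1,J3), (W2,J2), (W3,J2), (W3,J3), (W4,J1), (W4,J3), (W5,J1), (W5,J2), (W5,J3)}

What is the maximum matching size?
Maximum matching size = 3

Maximum matching: {(W3,J2), (W4,J1), (W5,J3)}
Size: 3

This assigns 3 workers to 3 distinct jobs.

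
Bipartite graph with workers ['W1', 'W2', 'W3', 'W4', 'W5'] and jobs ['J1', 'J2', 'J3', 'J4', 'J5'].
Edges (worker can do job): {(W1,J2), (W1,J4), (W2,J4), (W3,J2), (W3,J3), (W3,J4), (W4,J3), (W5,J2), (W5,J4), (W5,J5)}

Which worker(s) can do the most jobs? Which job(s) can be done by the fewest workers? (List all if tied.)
Most versatile: W3, W5 (3 jobs); Least covered: J1 (0 workers)

Worker degrees (jobs they can do): W1:2, W2:1, W3:3, W4:1, W5:3
Job degrees (workers who can do it): J1:0, J2:3, J3:2, J4:4, J5:1

Maximum worker degree is 3, achieved by: W3, W5
Minimum job degree is 0, achieved by: J1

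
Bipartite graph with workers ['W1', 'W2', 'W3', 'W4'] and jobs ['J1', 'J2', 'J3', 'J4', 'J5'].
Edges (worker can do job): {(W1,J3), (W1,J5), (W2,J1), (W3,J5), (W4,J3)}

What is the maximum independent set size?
Maximum independent set = 6

By König's theorem:
- Min vertex cover = Max matching = 3
- Max independent set = Total vertices - Min vertex cover
- Max independent set = 9 - 3 = 6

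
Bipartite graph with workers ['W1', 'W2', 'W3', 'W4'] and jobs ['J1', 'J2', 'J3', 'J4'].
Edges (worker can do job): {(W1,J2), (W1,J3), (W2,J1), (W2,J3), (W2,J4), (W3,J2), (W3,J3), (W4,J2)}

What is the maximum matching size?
Maximum matching size = 3

Maximum matching: {(W2,J4), (W3,J3), (W4,J2)}
Size: 3

This assigns 3 workers to 3 distinct jobs.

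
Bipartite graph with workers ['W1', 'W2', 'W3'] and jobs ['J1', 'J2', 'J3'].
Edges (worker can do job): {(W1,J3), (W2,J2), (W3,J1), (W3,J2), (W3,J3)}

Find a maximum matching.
Matching: {(W1,J3), (W2,J2), (W3,J1)}

Maximum matching (size 3):
  W1 → J3
  W2 → J2
  W3 → J1

Each worker is assigned to at most one job, and each job to at most one worker.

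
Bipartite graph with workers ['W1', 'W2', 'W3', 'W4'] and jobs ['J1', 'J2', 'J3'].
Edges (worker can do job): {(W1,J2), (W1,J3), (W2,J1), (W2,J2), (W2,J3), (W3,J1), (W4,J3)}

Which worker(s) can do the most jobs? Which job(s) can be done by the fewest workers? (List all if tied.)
Most versatile: W2 (3 jobs); Least covered: J1, J2 (2 workers)

Worker degrees (jobs they can do): W1:2, W2:3, W3:1, W4:1
Job degrees (workers who can do it): J1:2, J2:2, J3:3

Maximum worker degree is 3, achieved by: W2
Minimum job degree is 2, achieved by: J1, J2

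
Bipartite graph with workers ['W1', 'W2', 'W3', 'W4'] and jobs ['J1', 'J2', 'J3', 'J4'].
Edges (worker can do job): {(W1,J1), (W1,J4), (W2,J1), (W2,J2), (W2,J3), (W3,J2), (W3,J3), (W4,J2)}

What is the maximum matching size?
Maximum matching size = 4

Maximum matching: {(W1,J4), (W2,J1), (W3,J3), (W4,J2)}
Size: 4

This assigns 4 workers to 4 distinct jobs.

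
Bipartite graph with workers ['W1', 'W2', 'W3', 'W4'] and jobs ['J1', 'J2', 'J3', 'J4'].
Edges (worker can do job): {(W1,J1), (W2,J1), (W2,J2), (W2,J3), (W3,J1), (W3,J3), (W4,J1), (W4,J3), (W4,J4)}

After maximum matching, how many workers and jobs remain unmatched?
Unmatched: 0 workers, 0 jobs

Maximum matching size: 4
Workers: 4 total, 4 matched, 0 unmatched
Jobs: 4 total, 4 matched, 0 unmatched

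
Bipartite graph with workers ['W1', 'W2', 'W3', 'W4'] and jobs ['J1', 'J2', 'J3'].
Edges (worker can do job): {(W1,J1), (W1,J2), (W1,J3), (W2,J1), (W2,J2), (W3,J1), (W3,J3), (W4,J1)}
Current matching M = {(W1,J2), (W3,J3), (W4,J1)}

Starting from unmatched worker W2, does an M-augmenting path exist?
No augmenting path from W2

Alternating search from W2 reaches jobs: {J1, J2, J3}.
Every reachable job is already matched in M, and following those matched edges back to workers exposes no further unvisited jobs.
No M-augmenting path from W2 exists.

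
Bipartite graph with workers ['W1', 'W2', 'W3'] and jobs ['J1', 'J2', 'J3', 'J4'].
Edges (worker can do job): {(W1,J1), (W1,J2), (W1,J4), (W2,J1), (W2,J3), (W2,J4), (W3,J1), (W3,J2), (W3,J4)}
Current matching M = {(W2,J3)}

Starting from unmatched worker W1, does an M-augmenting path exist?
Yes: W1 → J2

An M-augmenting path alternates non-matching / matching edges, starting and ending at unmatched vertices.
Path: W1 → J2
(J2 is unmatched in M, so the path is augmenting.)
Flipping edges along this path would increase |M| from 1 to 2.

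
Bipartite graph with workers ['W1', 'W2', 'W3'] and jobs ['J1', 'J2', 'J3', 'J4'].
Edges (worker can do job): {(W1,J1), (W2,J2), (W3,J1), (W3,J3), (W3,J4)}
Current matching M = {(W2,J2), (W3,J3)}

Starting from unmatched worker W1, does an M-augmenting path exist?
Yes: W1 → J1

An M-augmenting path alternates non-matching / matching edges, starting and ending at unmatched vertices.
Path: W1 → J1
(J1 is unmatched in M, so the path is augmenting.)
Flipping edges along this path would increase |M| from 2 to 3.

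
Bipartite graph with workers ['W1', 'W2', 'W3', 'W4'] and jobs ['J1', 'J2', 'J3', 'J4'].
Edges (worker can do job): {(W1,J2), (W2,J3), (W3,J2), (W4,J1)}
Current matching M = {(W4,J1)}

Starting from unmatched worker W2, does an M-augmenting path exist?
Yes: W2 → J3

An M-augmenting path alternates non-matching / matching edges, starting and ending at unmatched vertices.
Path: W2 → J3
(J3 is unmatched in M, so the path is augmenting.)
Flipping edges along this path would increase |M| from 1 to 2.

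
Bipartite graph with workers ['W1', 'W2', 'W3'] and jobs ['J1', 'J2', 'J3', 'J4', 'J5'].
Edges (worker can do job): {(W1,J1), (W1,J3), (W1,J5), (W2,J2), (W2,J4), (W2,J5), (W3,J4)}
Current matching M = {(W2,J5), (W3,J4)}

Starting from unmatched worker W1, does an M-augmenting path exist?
Yes: W1 → J1

An M-augmenting path alternates non-matching / matching edges, starting and ending at unmatched vertices.
Path: W1 → J1
(J1 is unmatched in M, so the path is augmenting.)
Flipping edges along this path would increase |M| from 2 to 3.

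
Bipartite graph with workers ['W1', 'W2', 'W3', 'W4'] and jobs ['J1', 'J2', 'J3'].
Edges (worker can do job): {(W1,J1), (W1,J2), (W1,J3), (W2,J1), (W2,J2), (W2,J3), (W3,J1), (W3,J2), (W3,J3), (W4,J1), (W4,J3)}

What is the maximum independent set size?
Maximum independent set = 4

By König's theorem:
- Min vertex cover = Max matching = 3
- Max independent set = Total vertices - Min vertex cover
- Max independent set = 7 - 3 = 4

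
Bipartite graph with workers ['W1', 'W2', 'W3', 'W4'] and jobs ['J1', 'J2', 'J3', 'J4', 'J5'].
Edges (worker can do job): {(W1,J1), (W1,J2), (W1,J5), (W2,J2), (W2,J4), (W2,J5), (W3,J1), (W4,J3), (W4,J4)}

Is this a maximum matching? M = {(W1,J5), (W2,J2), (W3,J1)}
No, size 3 is not maximum

Proposed matching has size 3.
Maximum matching size for this graph: 4.

This is NOT maximum - can be improved to size 4.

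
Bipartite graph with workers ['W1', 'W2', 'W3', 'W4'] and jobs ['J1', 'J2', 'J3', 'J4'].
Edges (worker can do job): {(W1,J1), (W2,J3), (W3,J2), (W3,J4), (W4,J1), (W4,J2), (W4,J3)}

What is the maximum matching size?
Maximum matching size = 4

Maximum matching: {(W1,J1), (W2,J3), (W3,J4), (W4,J2)}
Size: 4

This assigns 4 workers to 4 distinct jobs.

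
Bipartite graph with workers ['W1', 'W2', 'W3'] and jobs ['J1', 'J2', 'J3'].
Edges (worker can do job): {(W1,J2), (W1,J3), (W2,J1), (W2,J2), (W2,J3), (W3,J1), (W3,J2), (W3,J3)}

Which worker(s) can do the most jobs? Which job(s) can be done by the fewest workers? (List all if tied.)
Most versatile: W2, W3 (3 jobs); Least covered: J1 (2 workers)

Worker degrees (jobs they can do): W1:2, W2:3, W3:3
Job degrees (workers who can do it): J1:2, J2:3, J3:3

Maximum worker degree is 3, achieved by: W2, W3
Minimum job degree is 2, achieved by: J1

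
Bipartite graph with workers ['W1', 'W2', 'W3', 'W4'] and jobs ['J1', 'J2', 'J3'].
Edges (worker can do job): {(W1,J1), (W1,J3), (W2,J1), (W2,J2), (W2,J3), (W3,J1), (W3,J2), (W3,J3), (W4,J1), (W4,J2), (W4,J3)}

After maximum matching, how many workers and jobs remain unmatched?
Unmatched: 1 workers, 0 jobs

Maximum matching size: 3
Workers: 4 total, 3 matched, 1 unmatched
Jobs: 3 total, 3 matched, 0 unmatched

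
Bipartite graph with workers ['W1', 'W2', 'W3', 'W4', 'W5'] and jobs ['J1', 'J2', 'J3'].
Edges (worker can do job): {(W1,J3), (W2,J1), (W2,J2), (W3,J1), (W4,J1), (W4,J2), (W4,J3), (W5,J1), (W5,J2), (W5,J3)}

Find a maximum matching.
Matching: {(W3,J1), (W4,J2), (W5,J3)}

Maximum matching (size 3):
  W3 → J1
  W4 → J2
  W5 → J3

Each worker is assigned to at most one job, and each job to at most one worker.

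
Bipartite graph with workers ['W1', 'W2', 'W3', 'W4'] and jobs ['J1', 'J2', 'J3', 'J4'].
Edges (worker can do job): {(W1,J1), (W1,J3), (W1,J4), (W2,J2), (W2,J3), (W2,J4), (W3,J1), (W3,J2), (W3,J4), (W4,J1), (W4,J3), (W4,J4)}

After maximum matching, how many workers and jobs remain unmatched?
Unmatched: 0 workers, 0 jobs

Maximum matching size: 4
Workers: 4 total, 4 matched, 0 unmatched
Jobs: 4 total, 4 matched, 0 unmatched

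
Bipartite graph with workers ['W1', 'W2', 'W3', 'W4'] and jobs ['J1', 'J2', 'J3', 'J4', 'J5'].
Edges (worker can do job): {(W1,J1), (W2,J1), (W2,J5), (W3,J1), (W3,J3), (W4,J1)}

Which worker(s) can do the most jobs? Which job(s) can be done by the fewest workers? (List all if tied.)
Most versatile: W2, W3 (2 jobs); Least covered: J2, J4 (0 workers)

Worker degrees (jobs they can do): W1:1, W2:2, W3:2, W4:1
Job degrees (workers who can do it): J1:4, J2:0, J3:1, J4:0, J5:1

Maximum worker degree is 2, achieved by: W2, W3
Minimum job degree is 0, achieved by: J2, J4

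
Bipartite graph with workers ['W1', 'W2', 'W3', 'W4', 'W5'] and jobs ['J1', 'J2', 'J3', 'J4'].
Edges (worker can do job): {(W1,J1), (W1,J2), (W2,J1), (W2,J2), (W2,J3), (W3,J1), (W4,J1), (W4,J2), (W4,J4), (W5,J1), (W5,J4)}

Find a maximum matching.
Matching: {(W2,J3), (W3,J1), (W4,J2), (W5,J4)}

Maximum matching (size 4):
  W2 → J3
  W3 → J1
  W4 → J2
  W5 → J4

Each worker is assigned to at most one job, and each job to at most one worker.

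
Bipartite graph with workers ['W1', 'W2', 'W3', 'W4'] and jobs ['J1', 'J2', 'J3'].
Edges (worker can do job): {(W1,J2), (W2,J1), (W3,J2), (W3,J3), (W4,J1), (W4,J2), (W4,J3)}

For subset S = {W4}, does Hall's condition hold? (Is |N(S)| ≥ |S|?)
Yes: |N(S)| = 3, |S| = 1

Subset S = {W4}
Neighbors N(S) = {J1, J2, J3}

|N(S)| = 3, |S| = 1
Hall's condition: |N(S)| ≥ |S| is satisfied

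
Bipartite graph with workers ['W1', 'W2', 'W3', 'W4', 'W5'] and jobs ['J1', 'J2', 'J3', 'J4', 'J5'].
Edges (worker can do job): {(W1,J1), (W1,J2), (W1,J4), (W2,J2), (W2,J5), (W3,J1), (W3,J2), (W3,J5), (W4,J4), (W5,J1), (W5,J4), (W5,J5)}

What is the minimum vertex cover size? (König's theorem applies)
Minimum vertex cover size = 4

By König's theorem: in bipartite graphs,
min vertex cover = max matching = 4

Maximum matching has size 4, so minimum vertex cover also has size 4.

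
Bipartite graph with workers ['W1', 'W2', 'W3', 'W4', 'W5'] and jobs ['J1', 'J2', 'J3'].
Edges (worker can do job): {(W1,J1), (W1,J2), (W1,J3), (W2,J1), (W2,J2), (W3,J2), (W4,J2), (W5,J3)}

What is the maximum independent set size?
Maximum independent set = 5

By König's theorem:
- Min vertex cover = Max matching = 3
- Max independent set = Total vertices - Min vertex cover
- Max independent set = 8 - 3 = 5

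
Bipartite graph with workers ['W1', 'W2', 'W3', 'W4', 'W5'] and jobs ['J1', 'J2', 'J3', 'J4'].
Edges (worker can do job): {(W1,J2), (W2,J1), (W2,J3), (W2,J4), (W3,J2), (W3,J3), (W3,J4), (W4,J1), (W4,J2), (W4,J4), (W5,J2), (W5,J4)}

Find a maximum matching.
Matching: {(W1,J2), (W3,J3), (W4,J1), (W5,J4)}

Maximum matching (size 4):
  W1 → J2
  W3 → J3
  W4 → J1
  W5 → J4

Each worker is assigned to at most one job, and each job to at most one worker.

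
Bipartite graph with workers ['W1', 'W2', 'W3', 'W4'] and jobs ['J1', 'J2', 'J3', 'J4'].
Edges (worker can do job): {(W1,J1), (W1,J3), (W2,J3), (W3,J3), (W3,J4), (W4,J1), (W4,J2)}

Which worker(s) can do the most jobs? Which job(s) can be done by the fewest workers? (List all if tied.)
Most versatile: W1, W3, W4 (2 jobs); Least covered: J2, J4 (1 workers)

Worker degrees (jobs they can do): W1:2, W2:1, W3:2, W4:2
Job degrees (workers who can do it): J1:2, J2:1, J3:3, J4:1

Maximum worker degree is 2, achieved by: W1, W3, W4
Minimum job degree is 1, achieved by: J2, J4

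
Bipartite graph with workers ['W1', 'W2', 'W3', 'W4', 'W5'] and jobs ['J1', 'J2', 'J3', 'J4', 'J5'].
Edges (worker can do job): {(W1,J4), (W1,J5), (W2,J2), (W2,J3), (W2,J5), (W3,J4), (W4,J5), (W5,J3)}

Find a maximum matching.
Matching: {(W2,J2), (W3,J4), (W4,J5), (W5,J3)}

Maximum matching (size 4):
  W2 → J2
  W3 → J4
  W4 → J5
  W5 → J3

Each worker is assigned to at most one job, and each job to at most one worker.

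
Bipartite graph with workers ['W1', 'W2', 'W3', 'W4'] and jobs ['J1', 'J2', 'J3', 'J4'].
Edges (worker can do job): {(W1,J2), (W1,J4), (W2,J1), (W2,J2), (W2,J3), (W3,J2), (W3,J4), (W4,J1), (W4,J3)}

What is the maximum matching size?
Maximum matching size = 4

Maximum matching: {(W1,J2), (W2,J1), (W3,J4), (W4,J3)}
Size: 4

This assigns 4 workers to 4 distinct jobs.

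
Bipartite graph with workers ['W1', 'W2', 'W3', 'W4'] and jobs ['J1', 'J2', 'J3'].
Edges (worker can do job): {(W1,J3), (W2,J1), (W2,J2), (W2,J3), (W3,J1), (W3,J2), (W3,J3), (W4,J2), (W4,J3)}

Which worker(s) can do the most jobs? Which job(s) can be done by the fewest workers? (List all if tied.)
Most versatile: W2, W3 (3 jobs); Least covered: J1 (2 workers)

Worker degrees (jobs they can do): W1:1, W2:3, W3:3, W4:2
Job degrees (workers who can do it): J1:2, J2:3, J3:4

Maximum worker degree is 3, achieved by: W2, W3
Minimum job degree is 2, achieved by: J1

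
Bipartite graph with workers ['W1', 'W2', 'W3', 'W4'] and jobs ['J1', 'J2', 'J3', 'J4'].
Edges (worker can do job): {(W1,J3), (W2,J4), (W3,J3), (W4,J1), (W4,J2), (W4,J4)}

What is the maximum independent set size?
Maximum independent set = 5

By König's theorem:
- Min vertex cover = Max matching = 3
- Max independent set = Total vertices - Min vertex cover
- Max independent set = 8 - 3 = 5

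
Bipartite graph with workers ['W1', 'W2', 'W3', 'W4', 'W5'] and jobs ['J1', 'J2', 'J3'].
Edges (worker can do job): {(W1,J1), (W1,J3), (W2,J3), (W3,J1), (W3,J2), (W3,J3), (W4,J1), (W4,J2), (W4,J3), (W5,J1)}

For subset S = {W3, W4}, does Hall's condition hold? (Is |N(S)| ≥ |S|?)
Yes: |N(S)| = 3, |S| = 2

Subset S = {W3, W4}
Neighbors N(S) = {J1, J2, J3}

|N(S)| = 3, |S| = 2
Hall's condition: |N(S)| ≥ |S| is satisfied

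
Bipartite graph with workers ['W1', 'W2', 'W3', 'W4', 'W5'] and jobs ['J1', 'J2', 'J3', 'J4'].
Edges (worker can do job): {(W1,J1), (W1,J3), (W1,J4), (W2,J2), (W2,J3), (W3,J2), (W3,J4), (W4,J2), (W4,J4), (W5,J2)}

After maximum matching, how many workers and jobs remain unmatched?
Unmatched: 1 workers, 0 jobs

Maximum matching size: 4
Workers: 5 total, 4 matched, 1 unmatched
Jobs: 4 total, 4 matched, 0 unmatched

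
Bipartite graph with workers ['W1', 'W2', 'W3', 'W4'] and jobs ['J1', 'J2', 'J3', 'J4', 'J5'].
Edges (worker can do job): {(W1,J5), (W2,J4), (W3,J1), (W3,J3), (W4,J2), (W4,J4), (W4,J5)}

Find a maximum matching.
Matching: {(W1,J5), (W2,J4), (W3,J1), (W4,J2)}

Maximum matching (size 4):
  W1 → J5
  W2 → J4
  W3 → J1
  W4 → J2

Each worker is assigned to at most one job, and each job to at most one worker.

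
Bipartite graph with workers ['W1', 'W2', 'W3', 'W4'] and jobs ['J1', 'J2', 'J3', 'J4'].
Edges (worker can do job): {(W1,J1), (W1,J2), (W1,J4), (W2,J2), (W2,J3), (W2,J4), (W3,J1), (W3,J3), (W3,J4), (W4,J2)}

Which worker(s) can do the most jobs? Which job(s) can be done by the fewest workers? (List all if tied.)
Most versatile: W1, W2, W3 (3 jobs); Least covered: J1, J3 (2 workers)

Worker degrees (jobs they can do): W1:3, W2:3, W3:3, W4:1
Job degrees (workers who can do it): J1:2, J2:3, J3:2, J4:3

Maximum worker degree is 3, achieved by: W1, W2, W3
Minimum job degree is 2, achieved by: J1, J3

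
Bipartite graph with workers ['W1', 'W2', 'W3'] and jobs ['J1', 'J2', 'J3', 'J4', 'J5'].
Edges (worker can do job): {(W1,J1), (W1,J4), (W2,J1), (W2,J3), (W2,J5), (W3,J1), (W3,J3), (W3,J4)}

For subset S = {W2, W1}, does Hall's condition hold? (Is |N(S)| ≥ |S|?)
Yes: |N(S)| = 4, |S| = 2

Subset S = {W2, W1}
Neighbors N(S) = {J1, J3, J4, J5}

|N(S)| = 4, |S| = 2
Hall's condition: |N(S)| ≥ |S| is satisfied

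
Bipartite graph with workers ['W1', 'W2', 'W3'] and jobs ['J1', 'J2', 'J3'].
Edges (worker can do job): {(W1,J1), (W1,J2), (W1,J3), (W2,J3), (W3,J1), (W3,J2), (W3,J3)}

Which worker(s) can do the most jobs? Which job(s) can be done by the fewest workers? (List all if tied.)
Most versatile: W1, W3 (3 jobs); Least covered: J1, J2 (2 workers)

Worker degrees (jobs they can do): W1:3, W2:1, W3:3
Job degrees (workers who can do it): J1:2, J2:2, J3:3

Maximum worker degree is 3, achieved by: W1, W3
Minimum job degree is 2, achieved by: J1, J2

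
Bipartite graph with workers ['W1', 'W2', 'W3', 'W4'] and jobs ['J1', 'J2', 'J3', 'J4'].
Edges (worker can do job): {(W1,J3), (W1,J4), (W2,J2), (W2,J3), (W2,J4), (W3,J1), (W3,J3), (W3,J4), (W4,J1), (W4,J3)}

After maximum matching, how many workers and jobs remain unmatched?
Unmatched: 0 workers, 0 jobs

Maximum matching size: 4
Workers: 4 total, 4 matched, 0 unmatched
Jobs: 4 total, 4 matched, 0 unmatched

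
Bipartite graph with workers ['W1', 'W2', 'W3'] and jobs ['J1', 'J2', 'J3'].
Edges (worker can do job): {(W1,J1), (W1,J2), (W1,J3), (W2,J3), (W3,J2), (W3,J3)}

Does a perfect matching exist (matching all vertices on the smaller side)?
Yes, perfect matching exists (size 3)

Perfect matching: {(W1,J1), (W2,J3), (W3,J2)}
All 3 vertices on the smaller side are matched.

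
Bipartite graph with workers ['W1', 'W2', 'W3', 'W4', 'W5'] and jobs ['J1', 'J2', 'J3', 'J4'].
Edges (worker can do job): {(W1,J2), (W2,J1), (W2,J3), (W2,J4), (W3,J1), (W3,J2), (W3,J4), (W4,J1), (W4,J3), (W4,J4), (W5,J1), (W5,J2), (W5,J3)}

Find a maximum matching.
Matching: {(W2,J1), (W3,J4), (W4,J3), (W5,J2)}

Maximum matching (size 4):
  W2 → J1
  W3 → J4
  W4 → J3
  W5 → J2

Each worker is assigned to at most one job, and each job to at most one worker.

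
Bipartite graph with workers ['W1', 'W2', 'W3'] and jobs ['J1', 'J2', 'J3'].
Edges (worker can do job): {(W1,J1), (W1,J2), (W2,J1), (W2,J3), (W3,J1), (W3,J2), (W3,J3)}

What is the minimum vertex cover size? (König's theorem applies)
Minimum vertex cover size = 3

By König's theorem: in bipartite graphs,
min vertex cover = max matching = 3

Maximum matching has size 3, so minimum vertex cover also has size 3.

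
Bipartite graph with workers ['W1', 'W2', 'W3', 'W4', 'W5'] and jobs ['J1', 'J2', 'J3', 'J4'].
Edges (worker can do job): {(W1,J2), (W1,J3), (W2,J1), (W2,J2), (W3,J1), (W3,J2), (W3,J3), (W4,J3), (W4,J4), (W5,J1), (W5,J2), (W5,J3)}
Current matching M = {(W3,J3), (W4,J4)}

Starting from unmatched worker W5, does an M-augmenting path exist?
Yes: W5 → J2

An M-augmenting path alternates non-matching / matching edges, starting and ending at unmatched vertices.
Path: W5 → J2
(J2 is unmatched in M, so the path is augmenting.)
Flipping edges along this path would increase |M| from 2 to 3.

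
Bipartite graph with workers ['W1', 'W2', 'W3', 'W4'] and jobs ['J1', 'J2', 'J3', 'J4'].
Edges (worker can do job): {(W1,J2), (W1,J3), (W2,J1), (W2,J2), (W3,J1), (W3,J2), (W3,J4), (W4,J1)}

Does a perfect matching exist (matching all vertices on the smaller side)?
Yes, perfect matching exists (size 4)

Perfect matching: {(W1,J3), (W2,J2), (W3,J4), (W4,J1)}
All 4 vertices on the smaller side are matched.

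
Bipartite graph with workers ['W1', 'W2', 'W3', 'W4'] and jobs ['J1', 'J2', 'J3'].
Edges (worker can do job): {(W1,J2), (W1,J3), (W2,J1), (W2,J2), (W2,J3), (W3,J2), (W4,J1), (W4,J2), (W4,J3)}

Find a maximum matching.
Matching: {(W2,J1), (W3,J2), (W4,J3)}

Maximum matching (size 3):
  W2 → J1
  W3 → J2
  W4 → J3

Each worker is assigned to at most one job, and each job to at most one worker.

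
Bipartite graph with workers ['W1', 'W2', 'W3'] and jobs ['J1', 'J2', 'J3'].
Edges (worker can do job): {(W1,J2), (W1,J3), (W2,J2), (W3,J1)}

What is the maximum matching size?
Maximum matching size = 3

Maximum matching: {(W1,J3), (W2,J2), (W3,J1)}
Size: 3

This assigns 3 workers to 3 distinct jobs.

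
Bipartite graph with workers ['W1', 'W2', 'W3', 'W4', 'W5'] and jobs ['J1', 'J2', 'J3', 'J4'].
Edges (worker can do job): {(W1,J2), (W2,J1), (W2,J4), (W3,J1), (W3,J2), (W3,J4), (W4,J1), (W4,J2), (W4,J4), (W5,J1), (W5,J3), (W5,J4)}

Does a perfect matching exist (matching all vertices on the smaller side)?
Yes, perfect matching exists (size 4)

Perfect matching: {(W1,J2), (W3,J4), (W4,J1), (W5,J3)}
All 4 vertices on the smaller side are matched.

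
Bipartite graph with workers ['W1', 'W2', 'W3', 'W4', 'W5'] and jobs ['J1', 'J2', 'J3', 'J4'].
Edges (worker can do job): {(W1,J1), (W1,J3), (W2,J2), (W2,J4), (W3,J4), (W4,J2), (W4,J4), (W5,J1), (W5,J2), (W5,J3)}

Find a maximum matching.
Matching: {(W1,J1), (W3,J4), (W4,J2), (W5,J3)}

Maximum matching (size 4):
  W1 → J1
  W3 → J4
  W4 → J2
  W5 → J3

Each worker is assigned to at most one job, and each job to at most one worker.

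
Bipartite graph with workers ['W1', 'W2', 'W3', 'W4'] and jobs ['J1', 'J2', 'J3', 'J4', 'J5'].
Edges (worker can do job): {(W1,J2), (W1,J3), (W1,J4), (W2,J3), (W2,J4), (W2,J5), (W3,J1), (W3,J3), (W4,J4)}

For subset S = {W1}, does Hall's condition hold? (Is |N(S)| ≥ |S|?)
Yes: |N(S)| = 3, |S| = 1

Subset S = {W1}
Neighbors N(S) = {J2, J3, J4}

|N(S)| = 3, |S| = 1
Hall's condition: |N(S)| ≥ |S| is satisfied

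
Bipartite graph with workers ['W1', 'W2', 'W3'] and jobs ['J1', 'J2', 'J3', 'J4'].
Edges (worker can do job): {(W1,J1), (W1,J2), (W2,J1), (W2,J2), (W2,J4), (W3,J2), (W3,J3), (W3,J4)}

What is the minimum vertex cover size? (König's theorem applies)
Minimum vertex cover size = 3

By König's theorem: in bipartite graphs,
min vertex cover = max matching = 3

Maximum matching has size 3, so minimum vertex cover also has size 3.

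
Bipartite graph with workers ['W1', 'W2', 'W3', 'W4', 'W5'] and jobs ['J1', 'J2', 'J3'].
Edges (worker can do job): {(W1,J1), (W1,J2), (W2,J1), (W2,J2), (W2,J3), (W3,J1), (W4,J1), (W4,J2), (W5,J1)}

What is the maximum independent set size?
Maximum independent set = 5

By König's theorem:
- Min vertex cover = Max matching = 3
- Max independent set = Total vertices - Min vertex cover
- Max independent set = 8 - 3 = 5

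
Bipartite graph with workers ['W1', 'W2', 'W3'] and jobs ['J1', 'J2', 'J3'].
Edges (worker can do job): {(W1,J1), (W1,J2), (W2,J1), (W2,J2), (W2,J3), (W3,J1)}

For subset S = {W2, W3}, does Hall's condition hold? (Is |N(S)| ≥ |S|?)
Yes: |N(S)| = 3, |S| = 2

Subset S = {W2, W3}
Neighbors N(S) = {J1, J2, J3}

|N(S)| = 3, |S| = 2
Hall's condition: |N(S)| ≥ |S| is satisfied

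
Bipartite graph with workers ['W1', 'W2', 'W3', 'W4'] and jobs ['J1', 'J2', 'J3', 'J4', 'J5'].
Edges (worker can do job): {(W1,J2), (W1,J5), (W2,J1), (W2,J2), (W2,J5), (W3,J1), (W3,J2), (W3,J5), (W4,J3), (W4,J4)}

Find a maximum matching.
Matching: {(W1,J5), (W2,J1), (W3,J2), (W4,J3)}

Maximum matching (size 4):
  W1 → J5
  W2 → J1
  W3 → J2
  W4 → J3

Each worker is assigned to at most one job, and each job to at most one worker.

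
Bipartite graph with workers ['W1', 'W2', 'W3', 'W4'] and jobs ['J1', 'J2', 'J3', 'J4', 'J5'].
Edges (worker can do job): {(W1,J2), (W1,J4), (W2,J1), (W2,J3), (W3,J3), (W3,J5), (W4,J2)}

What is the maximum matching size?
Maximum matching size = 4

Maximum matching: {(W1,J4), (W2,J3), (W3,J5), (W4,J2)}
Size: 4

This assigns 4 workers to 4 distinct jobs.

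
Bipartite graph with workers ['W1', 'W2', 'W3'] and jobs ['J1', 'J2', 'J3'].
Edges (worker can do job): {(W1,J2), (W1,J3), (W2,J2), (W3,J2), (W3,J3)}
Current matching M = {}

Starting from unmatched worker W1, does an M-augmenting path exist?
Yes: W1 → J3

An M-augmenting path alternates non-matching / matching edges, starting and ending at unmatched vertices.
Path: W1 → J3
(J3 is unmatched in M, so the path is augmenting.)
Flipping edges along this path would increase |M| from 0 to 1.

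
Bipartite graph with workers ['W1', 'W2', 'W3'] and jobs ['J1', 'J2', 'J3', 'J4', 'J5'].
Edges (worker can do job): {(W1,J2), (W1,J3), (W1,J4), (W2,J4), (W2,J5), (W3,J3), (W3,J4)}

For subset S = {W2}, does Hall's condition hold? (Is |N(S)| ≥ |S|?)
Yes: |N(S)| = 2, |S| = 1

Subset S = {W2}
Neighbors N(S) = {J4, J5}

|N(S)| = 2, |S| = 1
Hall's condition: |N(S)| ≥ |S| is satisfied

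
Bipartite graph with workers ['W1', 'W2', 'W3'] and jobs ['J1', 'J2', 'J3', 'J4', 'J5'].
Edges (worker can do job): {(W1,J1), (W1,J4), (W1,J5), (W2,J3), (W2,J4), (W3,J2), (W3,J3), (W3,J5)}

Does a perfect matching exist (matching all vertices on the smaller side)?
Yes, perfect matching exists (size 3)

Perfect matching: {(W1,J1), (W2,J4), (W3,J3)}
All 3 vertices on the smaller side are matched.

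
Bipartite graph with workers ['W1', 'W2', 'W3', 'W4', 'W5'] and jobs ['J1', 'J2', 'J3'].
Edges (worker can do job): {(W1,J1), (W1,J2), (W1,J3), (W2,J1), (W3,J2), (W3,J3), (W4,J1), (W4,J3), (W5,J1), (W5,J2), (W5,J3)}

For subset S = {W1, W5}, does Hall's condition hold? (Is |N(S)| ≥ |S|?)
Yes: |N(S)| = 3, |S| = 2

Subset S = {W1, W5}
Neighbors N(S) = {J1, J2, J3}

|N(S)| = 3, |S| = 2
Hall's condition: |N(S)| ≥ |S| is satisfied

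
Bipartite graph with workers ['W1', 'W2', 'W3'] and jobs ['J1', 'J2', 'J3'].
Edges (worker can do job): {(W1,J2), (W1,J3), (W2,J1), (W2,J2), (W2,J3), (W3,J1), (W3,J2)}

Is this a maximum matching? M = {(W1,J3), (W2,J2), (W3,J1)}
Yes, size 3 is maximum

Proposed matching has size 3.
Maximum matching size for this graph: 3.

This is a maximum matching.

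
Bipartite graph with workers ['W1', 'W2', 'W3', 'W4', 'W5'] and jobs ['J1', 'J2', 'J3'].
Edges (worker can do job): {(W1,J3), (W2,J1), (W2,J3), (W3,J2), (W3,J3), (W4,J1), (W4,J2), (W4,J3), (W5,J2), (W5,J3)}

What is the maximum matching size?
Maximum matching size = 3

Maximum matching: {(W3,J2), (W4,J1), (W5,J3)}
Size: 3

This assigns 3 workers to 3 distinct jobs.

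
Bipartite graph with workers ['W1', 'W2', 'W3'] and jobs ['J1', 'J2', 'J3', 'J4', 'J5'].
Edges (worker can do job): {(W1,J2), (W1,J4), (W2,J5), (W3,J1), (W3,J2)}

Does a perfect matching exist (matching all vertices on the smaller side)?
Yes, perfect matching exists (size 3)

Perfect matching: {(W1,J4), (W2,J5), (W3,J2)}
All 3 vertices on the smaller side are matched.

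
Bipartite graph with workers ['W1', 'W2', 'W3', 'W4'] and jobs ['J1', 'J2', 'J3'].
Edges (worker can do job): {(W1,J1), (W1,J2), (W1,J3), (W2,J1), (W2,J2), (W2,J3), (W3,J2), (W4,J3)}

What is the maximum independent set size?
Maximum independent set = 4

By König's theorem:
- Min vertex cover = Max matching = 3
- Max independent set = Total vertices - Min vertex cover
- Max independent set = 7 - 3 = 4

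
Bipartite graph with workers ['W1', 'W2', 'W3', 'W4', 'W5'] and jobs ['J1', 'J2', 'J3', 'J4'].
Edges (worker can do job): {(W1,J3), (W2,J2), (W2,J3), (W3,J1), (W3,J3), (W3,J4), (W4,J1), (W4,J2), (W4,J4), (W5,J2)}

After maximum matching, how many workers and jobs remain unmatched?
Unmatched: 1 workers, 0 jobs

Maximum matching size: 4
Workers: 5 total, 4 matched, 1 unmatched
Jobs: 4 total, 4 matched, 0 unmatched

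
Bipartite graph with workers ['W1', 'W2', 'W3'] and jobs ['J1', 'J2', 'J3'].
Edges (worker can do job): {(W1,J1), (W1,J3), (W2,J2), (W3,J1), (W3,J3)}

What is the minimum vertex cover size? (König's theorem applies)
Minimum vertex cover size = 3

By König's theorem: in bipartite graphs,
min vertex cover = max matching = 3

Maximum matching has size 3, so minimum vertex cover also has size 3.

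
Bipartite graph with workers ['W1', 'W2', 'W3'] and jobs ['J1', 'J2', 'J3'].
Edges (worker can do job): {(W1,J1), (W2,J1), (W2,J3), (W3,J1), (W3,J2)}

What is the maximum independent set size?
Maximum independent set = 3

By König's theorem:
- Min vertex cover = Max matching = 3
- Max independent set = Total vertices - Min vertex cover
- Max independent set = 6 - 3 = 3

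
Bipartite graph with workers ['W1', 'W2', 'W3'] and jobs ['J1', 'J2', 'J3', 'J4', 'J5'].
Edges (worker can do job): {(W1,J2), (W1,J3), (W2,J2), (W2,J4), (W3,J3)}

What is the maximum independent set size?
Maximum independent set = 5

By König's theorem:
- Min vertex cover = Max matching = 3
- Max independent set = Total vertices - Min vertex cover
- Max independent set = 8 - 3 = 5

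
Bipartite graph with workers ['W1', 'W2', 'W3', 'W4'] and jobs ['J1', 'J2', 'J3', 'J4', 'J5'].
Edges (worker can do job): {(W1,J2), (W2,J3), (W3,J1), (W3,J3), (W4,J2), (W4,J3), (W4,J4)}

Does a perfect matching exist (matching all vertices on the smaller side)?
Yes, perfect matching exists (size 4)

Perfect matching: {(W1,J2), (W2,J3), (W3,J1), (W4,J4)}
All 4 vertices on the smaller side are matched.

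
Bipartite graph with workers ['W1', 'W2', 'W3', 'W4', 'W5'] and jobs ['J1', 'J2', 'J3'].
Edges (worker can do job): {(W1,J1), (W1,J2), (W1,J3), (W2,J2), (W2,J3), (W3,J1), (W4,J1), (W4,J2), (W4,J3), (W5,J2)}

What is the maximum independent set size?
Maximum independent set = 5

By König's theorem:
- Min vertex cover = Max matching = 3
- Max independent set = Total vertices - Min vertex cover
- Max independent set = 8 - 3 = 5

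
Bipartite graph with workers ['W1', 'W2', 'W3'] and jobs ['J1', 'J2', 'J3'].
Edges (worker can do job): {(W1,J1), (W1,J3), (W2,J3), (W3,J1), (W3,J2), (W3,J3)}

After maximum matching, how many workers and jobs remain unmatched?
Unmatched: 0 workers, 0 jobs

Maximum matching size: 3
Workers: 3 total, 3 matched, 0 unmatched
Jobs: 3 total, 3 matched, 0 unmatched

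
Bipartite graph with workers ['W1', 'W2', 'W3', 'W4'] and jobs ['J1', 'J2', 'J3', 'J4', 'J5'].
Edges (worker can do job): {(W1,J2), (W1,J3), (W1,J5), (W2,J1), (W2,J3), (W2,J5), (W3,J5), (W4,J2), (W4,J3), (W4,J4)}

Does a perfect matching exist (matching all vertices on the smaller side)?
Yes, perfect matching exists (size 4)

Perfect matching: {(W1,J2), (W2,J1), (W3,J5), (W4,J4)}
All 4 vertices on the smaller side are matched.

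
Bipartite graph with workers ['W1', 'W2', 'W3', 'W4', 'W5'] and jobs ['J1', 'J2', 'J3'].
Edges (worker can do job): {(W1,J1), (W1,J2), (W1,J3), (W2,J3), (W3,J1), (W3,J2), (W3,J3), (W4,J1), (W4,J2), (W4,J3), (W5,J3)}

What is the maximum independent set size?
Maximum independent set = 5

By König's theorem:
- Min vertex cover = Max matching = 3
- Max independent set = Total vertices - Min vertex cover
- Max independent set = 8 - 3 = 5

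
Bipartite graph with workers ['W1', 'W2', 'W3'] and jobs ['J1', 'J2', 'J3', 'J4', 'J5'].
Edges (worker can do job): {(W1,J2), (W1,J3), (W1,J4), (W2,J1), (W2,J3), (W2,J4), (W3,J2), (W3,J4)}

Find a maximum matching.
Matching: {(W1,J3), (W2,J1), (W3,J2)}

Maximum matching (size 3):
  W1 → J3
  W2 → J1
  W3 → J2

Each worker is assigned to at most one job, and each job to at most one worker.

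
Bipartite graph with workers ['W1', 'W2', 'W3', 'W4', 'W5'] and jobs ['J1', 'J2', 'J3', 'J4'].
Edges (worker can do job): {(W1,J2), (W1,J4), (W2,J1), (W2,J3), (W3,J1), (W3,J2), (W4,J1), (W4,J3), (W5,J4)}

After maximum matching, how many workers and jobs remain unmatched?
Unmatched: 1 workers, 0 jobs

Maximum matching size: 4
Workers: 5 total, 4 matched, 1 unmatched
Jobs: 4 total, 4 matched, 0 unmatched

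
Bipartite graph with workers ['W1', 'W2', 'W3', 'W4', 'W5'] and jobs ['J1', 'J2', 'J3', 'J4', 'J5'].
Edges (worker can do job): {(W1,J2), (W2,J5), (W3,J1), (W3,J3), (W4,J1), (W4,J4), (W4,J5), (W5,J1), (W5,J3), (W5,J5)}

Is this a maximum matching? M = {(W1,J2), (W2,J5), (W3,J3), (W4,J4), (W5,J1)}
Yes, size 5 is maximum

Proposed matching has size 5.
Maximum matching size for this graph: 5.

This is a maximum matching.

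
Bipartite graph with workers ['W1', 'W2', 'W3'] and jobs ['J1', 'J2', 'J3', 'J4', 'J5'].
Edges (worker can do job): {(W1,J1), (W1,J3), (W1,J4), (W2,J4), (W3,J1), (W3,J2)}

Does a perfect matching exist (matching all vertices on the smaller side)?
Yes, perfect matching exists (size 3)

Perfect matching: {(W1,J3), (W2,J4), (W3,J1)}
All 3 vertices on the smaller side are matched.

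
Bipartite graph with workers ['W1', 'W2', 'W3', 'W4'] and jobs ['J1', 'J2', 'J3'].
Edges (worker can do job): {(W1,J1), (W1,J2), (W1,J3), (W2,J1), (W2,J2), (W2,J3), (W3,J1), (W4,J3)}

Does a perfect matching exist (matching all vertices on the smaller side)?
Yes, perfect matching exists (size 3)

Perfect matching: {(W1,J2), (W3,J1), (W4,J3)}
All 3 vertices on the smaller side are matched.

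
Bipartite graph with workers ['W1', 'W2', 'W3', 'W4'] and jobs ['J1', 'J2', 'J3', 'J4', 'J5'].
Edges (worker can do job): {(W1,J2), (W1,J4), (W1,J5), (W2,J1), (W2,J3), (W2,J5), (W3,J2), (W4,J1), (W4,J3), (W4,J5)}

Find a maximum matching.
Matching: {(W1,J5), (W2,J3), (W3,J2), (W4,J1)}

Maximum matching (size 4):
  W1 → J5
  W2 → J3
  W3 → J2
  W4 → J1

Each worker is assigned to at most one job, and each job to at most one worker.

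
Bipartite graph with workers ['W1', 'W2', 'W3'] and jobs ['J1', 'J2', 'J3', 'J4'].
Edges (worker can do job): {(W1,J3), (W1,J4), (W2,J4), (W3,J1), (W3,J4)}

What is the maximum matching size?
Maximum matching size = 3

Maximum matching: {(W1,J3), (W2,J4), (W3,J1)}
Size: 3

This assigns 3 workers to 3 distinct jobs.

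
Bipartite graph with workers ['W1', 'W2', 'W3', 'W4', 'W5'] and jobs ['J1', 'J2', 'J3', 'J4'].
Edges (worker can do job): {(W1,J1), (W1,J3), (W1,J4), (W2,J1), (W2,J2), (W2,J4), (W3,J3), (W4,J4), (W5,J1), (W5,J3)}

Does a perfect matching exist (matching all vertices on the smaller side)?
Yes, perfect matching exists (size 4)

Perfect matching: {(W2,J2), (W3,J3), (W4,J4), (W5,J1)}
All 4 vertices on the smaller side are matched.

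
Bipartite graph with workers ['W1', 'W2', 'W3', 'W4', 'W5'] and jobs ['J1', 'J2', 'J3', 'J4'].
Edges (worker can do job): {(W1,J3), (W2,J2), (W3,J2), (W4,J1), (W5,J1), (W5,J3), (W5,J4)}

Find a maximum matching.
Matching: {(W1,J3), (W3,J2), (W4,J1), (W5,J4)}

Maximum matching (size 4):
  W1 → J3
  W3 → J2
  W4 → J1
  W5 → J4

Each worker is assigned to at most one job, and each job to at most one worker.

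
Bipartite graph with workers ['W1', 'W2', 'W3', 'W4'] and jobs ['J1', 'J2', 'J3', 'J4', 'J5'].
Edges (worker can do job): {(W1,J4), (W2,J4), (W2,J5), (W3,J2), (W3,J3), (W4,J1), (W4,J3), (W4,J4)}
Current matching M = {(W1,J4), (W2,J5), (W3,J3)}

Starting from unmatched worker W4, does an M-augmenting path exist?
Yes: W4 → J1

An M-augmenting path alternates non-matching / matching edges, starting and ending at unmatched vertices.
Path: W4 → J1
(J1 is unmatched in M, so the path is augmenting.)
Flipping edges along this path would increase |M| from 3 to 4.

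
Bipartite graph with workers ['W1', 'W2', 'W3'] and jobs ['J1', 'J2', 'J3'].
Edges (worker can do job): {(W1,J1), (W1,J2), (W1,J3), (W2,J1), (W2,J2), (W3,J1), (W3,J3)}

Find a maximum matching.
Matching: {(W1,J3), (W2,J2), (W3,J1)}

Maximum matching (size 3):
  W1 → J3
  W2 → J2
  W3 → J1

Each worker is assigned to at most one job, and each job to at most one worker.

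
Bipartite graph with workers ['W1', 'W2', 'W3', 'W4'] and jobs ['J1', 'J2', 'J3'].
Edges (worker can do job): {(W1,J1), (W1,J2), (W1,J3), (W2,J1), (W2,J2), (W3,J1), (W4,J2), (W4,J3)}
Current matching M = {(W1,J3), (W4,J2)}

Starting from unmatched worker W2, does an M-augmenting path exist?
Yes: W2 → J1

An M-augmenting path alternates non-matching / matching edges, starting and ending at unmatched vertices.
Path: W2 → J1
(J1 is unmatched in M, so the path is augmenting.)
Flipping edges along this path would increase |M| from 2 to 3.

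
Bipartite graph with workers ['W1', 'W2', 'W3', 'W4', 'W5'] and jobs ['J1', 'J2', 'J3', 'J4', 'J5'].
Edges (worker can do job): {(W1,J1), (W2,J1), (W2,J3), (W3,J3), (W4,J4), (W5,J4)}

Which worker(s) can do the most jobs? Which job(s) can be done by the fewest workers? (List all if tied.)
Most versatile: W2 (2 jobs); Least covered: J2, J5 (0 workers)

Worker degrees (jobs they can do): W1:1, W2:2, W3:1, W4:1, W5:1
Job degrees (workers who can do it): J1:2, J2:0, J3:2, J4:2, J5:0

Maximum worker degree is 2, achieved by: W2
Minimum job degree is 0, achieved by: J2, J5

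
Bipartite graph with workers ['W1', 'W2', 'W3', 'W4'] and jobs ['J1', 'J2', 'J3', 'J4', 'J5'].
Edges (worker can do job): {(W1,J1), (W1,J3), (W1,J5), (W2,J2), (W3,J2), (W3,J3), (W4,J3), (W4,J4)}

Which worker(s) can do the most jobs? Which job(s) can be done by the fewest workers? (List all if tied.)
Most versatile: W1 (3 jobs); Least covered: J1, J4, J5 (1 workers)

Worker degrees (jobs they can do): W1:3, W2:1, W3:2, W4:2
Job degrees (workers who can do it): J1:1, J2:2, J3:3, J4:1, J5:1

Maximum worker degree is 3, achieved by: W1
Minimum job degree is 1, achieved by: J1, J4, J5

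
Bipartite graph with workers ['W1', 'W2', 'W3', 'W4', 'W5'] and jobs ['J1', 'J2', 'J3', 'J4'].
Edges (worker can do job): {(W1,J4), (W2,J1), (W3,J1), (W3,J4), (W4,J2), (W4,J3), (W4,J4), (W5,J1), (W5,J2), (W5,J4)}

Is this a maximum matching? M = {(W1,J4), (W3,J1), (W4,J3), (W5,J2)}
Yes, size 4 is maximum

Proposed matching has size 4.
Maximum matching size for this graph: 4.

This is a maximum matching.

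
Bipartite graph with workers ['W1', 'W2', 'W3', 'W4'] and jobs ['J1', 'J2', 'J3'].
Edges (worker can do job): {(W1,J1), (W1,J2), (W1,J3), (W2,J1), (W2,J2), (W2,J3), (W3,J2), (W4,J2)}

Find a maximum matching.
Matching: {(W1,J1), (W2,J3), (W4,J2)}

Maximum matching (size 3):
  W1 → J1
  W2 → J3
  W4 → J2

Each worker is assigned to at most one job, and each job to at most one worker.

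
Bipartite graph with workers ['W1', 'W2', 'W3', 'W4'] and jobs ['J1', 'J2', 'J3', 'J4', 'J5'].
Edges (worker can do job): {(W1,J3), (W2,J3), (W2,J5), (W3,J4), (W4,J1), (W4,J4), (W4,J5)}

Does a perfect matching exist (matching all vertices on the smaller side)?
Yes, perfect matching exists (size 4)

Perfect matching: {(W1,J3), (W2,J5), (W3,J4), (W4,J1)}
All 4 vertices on the smaller side are matched.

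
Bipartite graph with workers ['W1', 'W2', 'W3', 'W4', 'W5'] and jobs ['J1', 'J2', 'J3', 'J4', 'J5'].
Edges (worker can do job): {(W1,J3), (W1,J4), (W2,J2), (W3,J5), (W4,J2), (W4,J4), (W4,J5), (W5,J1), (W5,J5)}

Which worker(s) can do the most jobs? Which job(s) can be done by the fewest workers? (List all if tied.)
Most versatile: W4 (3 jobs); Least covered: J1, J3 (1 workers)

Worker degrees (jobs they can do): W1:2, W2:1, W3:1, W4:3, W5:2
Job degrees (workers who can do it): J1:1, J2:2, J3:1, J4:2, J5:3

Maximum worker degree is 3, achieved by: W4
Minimum job degree is 1, achieved by: J1, J3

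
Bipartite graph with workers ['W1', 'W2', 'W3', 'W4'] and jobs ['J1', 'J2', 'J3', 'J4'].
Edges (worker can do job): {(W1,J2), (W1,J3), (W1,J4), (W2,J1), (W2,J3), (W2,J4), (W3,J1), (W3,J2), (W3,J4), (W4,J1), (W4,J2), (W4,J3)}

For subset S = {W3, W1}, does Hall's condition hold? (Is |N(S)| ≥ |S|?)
Yes: |N(S)| = 4, |S| = 2

Subset S = {W3, W1}
Neighbors N(S) = {J1, J2, J3, J4}

|N(S)| = 4, |S| = 2
Hall's condition: |N(S)| ≥ |S| is satisfied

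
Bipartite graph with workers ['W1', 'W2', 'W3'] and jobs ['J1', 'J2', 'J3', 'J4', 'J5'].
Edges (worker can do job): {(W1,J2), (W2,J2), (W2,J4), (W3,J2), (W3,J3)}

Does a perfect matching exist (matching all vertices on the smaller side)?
Yes, perfect matching exists (size 3)

Perfect matching: {(W1,J2), (W2,J4), (W3,J3)}
All 3 vertices on the smaller side are matched.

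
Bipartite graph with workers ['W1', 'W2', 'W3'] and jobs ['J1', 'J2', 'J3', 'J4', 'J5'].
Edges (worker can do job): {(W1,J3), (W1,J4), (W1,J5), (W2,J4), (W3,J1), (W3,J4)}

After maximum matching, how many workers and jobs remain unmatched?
Unmatched: 0 workers, 2 jobs

Maximum matching size: 3
Workers: 3 total, 3 matched, 0 unmatched
Jobs: 5 total, 3 matched, 2 unmatched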